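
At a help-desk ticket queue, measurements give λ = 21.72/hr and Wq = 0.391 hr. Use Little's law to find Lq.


Lq = λWq = 21.72·0.391 = 8.4925

Final: 8.4925


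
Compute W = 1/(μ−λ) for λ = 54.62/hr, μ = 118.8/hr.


W = 1/(μ−λ) = 1/(118.8 − 54.62) = 1/64.18 = 0.01558 hr

Final: 0.01558 hr


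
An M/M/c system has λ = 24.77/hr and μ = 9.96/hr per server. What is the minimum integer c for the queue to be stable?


Stability requires cμ > λ ⇔ c > λ/μ.
λ/μ = 24.77/9.96 = 2.4869
Minimum integer c = ⌊2.4869⌋ + 1 = 3
Check: 3·9.96 = 29.88 > 24.77, while 2·9.96 = 19.92 ≤ 24.77

Final: 3 servers


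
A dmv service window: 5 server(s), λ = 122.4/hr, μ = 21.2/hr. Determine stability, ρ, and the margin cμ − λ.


Total capacity cμ = 5·21.2 = 106.00/hr
ρ = λ/(cμ) = 122.4/106.00 = 1.1547
Stable ⇔ ρ < 1: NO
Spare capacity = cμ − λ = 106.00 − 122.4 = -16.40/hr

Final: ρ = 1.1547; unstable; margin = -16.40/hr


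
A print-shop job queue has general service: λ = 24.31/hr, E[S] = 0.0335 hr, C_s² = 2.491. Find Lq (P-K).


ρ = λ·E[S] = 24.31·0.0335 = 0.8144
Lq = ρ²(1+C_s²)/(2(1−ρ)) = 0.6632·(1+2.491)/(2·0.1856)
= 0.6632·3.4910/0.3712 = 6.23686

Final: 6.23686


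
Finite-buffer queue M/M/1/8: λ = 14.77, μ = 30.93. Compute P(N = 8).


ρ = λ/μ = 14.77/30.93 = 0.4775
P_K = (1−ρ)ρ^K/(1−ρ^(K+1)) = (0.5225·0.002704)/(1 − 0.001291)
= 0.001413/0.998709 = 0.001415

Final: 0.001415


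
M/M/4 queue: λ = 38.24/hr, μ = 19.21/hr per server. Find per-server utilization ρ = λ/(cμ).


ρ = λ/(cμ) = 38.24/(4·19.21) = 38.24/76.84 = 0.4977

Final: 0.4977


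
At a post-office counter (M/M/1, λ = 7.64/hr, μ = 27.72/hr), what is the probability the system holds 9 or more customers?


ρ = 7.64/27.72 = 0.2756
P(N ≥ n) = ρ^n = 0.2756^9 = 0.000009177

Final: 0.000009177


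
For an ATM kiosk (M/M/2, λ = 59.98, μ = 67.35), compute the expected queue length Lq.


a = λ/μ = 0.8906; ρ = a/2 = 0.4453
P₀ = 0.383809
Lq = P₀·a^c·ρ / (c!·(1−ρ)²) = 0.383809·0.79312·0.4453/(2·0.30771)
= 0.22025

Final: 0.22025


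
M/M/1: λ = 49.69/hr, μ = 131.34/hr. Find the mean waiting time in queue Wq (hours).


ρ = 49.69/131.34 = 0.3783
Wq = ρ/(μ−λ) = 0.3783/(131.34 − 49.69) = 0.3783/81.65 = 0.004634 hr

Final: 0.004634 hr


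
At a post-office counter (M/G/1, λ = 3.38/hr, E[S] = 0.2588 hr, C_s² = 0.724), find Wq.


ρ = λ·E[S] = 3.38·0.2588 = 0.8747
E[S²] = E[S]²(1+C_s²) = 0.2588²·(1+0.724) = 0.115469
Wq = λ·E[S²]/(2(1−ρ)) = 3.38·0.115469/(2·0.1253) = 1.55795 hr

Final: 1.55795 hr


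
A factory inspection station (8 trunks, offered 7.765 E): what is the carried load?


B(8,7.765) = 0.222443 (Erlang-B)
Carried load = a(1 − B) = 7.765·(1 − 0.222443) = 7.765·0.777557 = 6.0377 E

Final: 6.0377 Erlangs


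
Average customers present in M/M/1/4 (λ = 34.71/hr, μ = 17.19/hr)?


ρ = 34.71/17.19 = 2.0192
L = ρ[1 − (K+1)ρ^K + Kρ^(K+1)] / [(1−ρ)(1−ρ^(K+1))]
Numerator: 2.0192·(1 − 5·16.623212 + 4·33.565544) = 105.293287
Denominator: (-1.0192)·(-32.565544) = 33.190711
L = 105.293287/33.190711 = 3.1724

Final: 3.1724


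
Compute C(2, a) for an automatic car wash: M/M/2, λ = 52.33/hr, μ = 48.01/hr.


a = λ/μ = 1.0900; ρ = a/2 = 0.5450
P₀ = 0.294506 (from M/M/c formula)
C(c,a) = [a^c/(c!(1−ρ))]·P₀ = [1.18806/(2·0.4550)]·0.294506
= 1.30553·0.294506 = 0.384487

Final: 0.384487


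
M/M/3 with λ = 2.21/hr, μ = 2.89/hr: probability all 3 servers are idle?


a = λ/μ = 2.21/2.89 = 0.7647; ρ = a/c = 0.2549
Σ_{k=0}^{2} a^k/k! (terms k=0..2) = 1.00000 + 0.76471 + 0.29239 = 2.05709
Tail: a^3/(3!(1−ρ)) = 0.44718/(6·0.7451) = 0.10003
P₀ = 1/(2.05709 + 0.10003) = 1/2.15712 = 0.463581

Final: 0.463581


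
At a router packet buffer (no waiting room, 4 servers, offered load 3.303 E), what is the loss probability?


B(c,a) = (a^c/c!) / Σ_{k=0}^{c} a^k/k!
a^4/4! = 4.959331
Σ terms (k=0..4): 1.00000 + 3.30300 + 5.45490 + 6.00585 + 4.95933 = 20.723085
B = 4.959331/20.723085 = 0.239314

Final: 0.239314


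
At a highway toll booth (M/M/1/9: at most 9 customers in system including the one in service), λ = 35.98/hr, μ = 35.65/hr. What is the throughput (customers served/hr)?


ρ = 1.0093; P_K = (1−ρ)ρ^9/(1−ρ^10) = 0.104197
λ_eff = λ(1 − P_K) = 35.98·(1 − 0.104197) = 35.98·0.895803 = 32.2310 /hr

Final: 32.2310 /hr


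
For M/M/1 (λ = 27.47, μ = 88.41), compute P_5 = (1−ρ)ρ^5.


ρ = 27.47/88.41 = 0.3107
P_n = (1−ρ)·ρ^n = (1 − 0.3107)·0.3107^5 = 0.6893·0.002896 = 0.001996

Final: 0.001996


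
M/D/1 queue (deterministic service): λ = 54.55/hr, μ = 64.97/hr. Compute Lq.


ρ = 54.55/64.97 = 0.8396
M/D/1: Lq = ρ²/(2(1−ρ)) = 0.7050/(2·0.1604) = 2.19775

Final: 2.19775


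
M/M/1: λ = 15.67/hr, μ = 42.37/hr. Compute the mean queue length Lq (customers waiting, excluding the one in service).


ρ = 15.67/42.37 = 0.3698
Lq = ρ²/(1−ρ) = 0.1368/0.6302 = 0.2171

Final: 0.2171


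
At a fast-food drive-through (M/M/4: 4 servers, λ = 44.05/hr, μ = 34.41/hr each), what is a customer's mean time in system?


a = 1.2802; ρ = 0.3200; P₀ = 0.276720
Lq = P₀·a^c·ρ/(c!(1−ρ)²) = 0.02143
Wq = Lq/λ = 0.02143/44.05 = 0.0004866 hr
W = Wq + 1/μ = 0.0004866 + 0.02906 = 0.02955 hr

Final: 0.02955 hr


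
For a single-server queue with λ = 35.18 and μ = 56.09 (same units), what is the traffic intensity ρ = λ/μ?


ρ = λ/μ = 35.18/56.09 = 0.6272

Final: 0.6272


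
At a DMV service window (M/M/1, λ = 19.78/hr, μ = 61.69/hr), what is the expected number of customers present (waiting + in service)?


ρ = λ/μ = 19.78/61.69 = 0.3206
L = ρ/(1−ρ) = 0.3206/(1 − 0.3206) = 0.3206/0.6794 = 0.4720

Final: 0.4720


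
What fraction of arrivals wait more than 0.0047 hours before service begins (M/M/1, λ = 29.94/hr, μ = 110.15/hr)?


ρ = 29.94/110.15 = 0.2718
P(Wq > t) = ρ·e^{−(μ−λ)t} = 0.2718·e^{−0.3770}
= 0.2718·0.685925 = 0.186442

Final: 0.186442


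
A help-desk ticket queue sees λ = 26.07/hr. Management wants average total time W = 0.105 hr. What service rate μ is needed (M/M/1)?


W = 1/(μ−λ) ⇒ μ − λ = 1/W = 1/0.105 = 9.5238
μ = λ + 1/W = 26.07 + 9.5238 = 35.5938 per hr

Final: 35.5938 /hr


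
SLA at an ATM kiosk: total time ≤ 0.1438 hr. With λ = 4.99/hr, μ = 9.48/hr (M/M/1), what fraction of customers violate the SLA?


W ~ Exponential(μ−λ) for M/M/1.
μ − λ = 9.48 − 4.99 = 4.4900
P(W > t) = e^{−(μ−λ)t} = e^{−0.6457} = 0.524315

Final: 0.524315


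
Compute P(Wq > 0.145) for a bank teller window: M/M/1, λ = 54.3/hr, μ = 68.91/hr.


ρ = 54.3/68.91 = 0.7880
P(Wq > t) = ρ·e^{−(μ−λ)t} = 0.7880·e^{−2.1184}
= 0.7880·0.120218 = 0.094730

Final: 0.094730


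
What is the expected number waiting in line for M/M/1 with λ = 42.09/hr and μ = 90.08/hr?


ρ = 42.09/90.08 = 0.4673
Lq = ρ²/(1−ρ) = 0.2183/0.5327 = 0.4098

Final: 0.4098


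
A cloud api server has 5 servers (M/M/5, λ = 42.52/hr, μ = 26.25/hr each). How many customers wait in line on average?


a = λ/μ = 1.6198; ρ = a/5 = 0.3240
P₀ = 0.197459
Lq = P₀·a^c·ρ / (c!·(1−ρ)²) = 0.197459·11.15115·0.3240/(120·0.45703)
= 0.01301

Final: 0.01301


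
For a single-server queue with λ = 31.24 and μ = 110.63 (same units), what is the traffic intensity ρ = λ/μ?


ρ = λ/μ = 31.24/110.63 = 0.2824

Final: 0.2824


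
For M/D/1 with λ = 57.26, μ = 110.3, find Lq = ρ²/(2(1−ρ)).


ρ = 57.26/110.3 = 0.5191
M/D/1: Lq = ρ²/(2(1−ρ)) = 0.2695/(2·0.4809) = 0.28022

Final: 0.28022


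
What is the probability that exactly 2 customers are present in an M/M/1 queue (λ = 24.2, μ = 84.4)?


ρ = 24.2/84.4 = 0.2867
P_n = (1−ρ)·ρ^n = (1 − 0.2867)·0.2867^2 = 0.7133·0.082214 = 0.058641

Final: 0.058641


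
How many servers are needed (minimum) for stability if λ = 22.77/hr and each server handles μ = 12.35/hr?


Stability requires cμ > λ ⇔ c > λ/μ.
λ/μ = 22.77/12.35 = 1.8437
Minimum integer c = ⌊1.8437⌋ + 1 = 2
Check: 2·12.35 = 24.70 > 22.77, while 1·12.35 = 12.35 ≤ 22.77

Final: 2 servers


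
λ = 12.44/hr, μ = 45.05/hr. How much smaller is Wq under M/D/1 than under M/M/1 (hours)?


ρ = 12.44/45.05 = 0.2761
Wq(M/M/1) = ρ/(μ−λ) = 0.2761/32.61 = 0.008468 hr
Wq(M/D/1) = ρ/(2(μ−λ)) = 0.004234 hr
Savings = 0.008468 − 0.004234 = 0.004234 hr

Final: 0.004234 hr


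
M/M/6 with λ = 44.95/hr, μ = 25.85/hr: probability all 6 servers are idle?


a = λ/μ = 44.95/25.85 = 1.7389; ρ = a/c = 0.2898
Σ_{k=0}^{5} a^k/k! (terms k=0..5) = 1.00000 + 1.73888 + 1.51185 + 0.87631 + 0.38095 + 0.13248 = 5.64047
Tail: a^6/(6!(1−ρ)) = 27.64489/(720·0.7102) = 0.05406
P₀ = 1/(5.64047 + 0.05406) = 1/5.69453 = 0.175607

Final: 0.175607


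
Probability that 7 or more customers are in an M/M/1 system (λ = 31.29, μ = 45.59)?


ρ = 31.29/45.59 = 0.6863
P(N ≥ n) = ρ^n = 0.6863^7 = 0.071738

Final: 0.071738


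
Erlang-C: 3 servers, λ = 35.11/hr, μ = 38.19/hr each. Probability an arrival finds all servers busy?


a = λ/μ = 0.9194; ρ = a/3 = 0.3065
P₀ = 0.395463 (from M/M/c formula)
C(c,a) = [a^c/(c!(1−ρ))]·P₀ = [0.77704/(6·0.6935)]·0.395463
= 0.18673·0.395463 = 0.073845

Final: 0.073845


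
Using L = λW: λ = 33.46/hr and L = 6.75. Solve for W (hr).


W = L/λ = 6.75/33.46 = 0.2017 hr

Final: 0.2017 hr


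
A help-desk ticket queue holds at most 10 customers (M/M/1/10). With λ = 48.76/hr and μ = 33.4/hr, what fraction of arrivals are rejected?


ρ = λ/μ = 48.76/33.4 = 1.4599
P_K = (1−ρ)ρ^K/(1−ρ^(K+1)) = (-0.4599·43.971603)/(1 − 64.193275)
= -20.221671/-63.193275 = 0.319997

Final: 0.319997


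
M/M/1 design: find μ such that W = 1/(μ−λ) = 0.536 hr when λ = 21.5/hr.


W = 1/(μ−λ) ⇒ μ − λ = 1/W = 1/0.536 = 1.8657
μ = λ + 1/W = 21.5 + 1.8657 = 23.3657 per hr

Final: 23.3657 /hr


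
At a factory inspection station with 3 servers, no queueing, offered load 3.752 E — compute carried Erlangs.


B(3,3.752) = 0.427463 (Erlang-B)
Carried load = a(1 − B) = 3.752·(1 − 0.427463) = 3.752·0.572537 = 2.1482 E

Final: 2.1482 Erlangs


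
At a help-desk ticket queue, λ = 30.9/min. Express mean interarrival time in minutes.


Mean interarrival time = 1/λ = 1/30.9 minute = 0.03236 minute
In minutes: 0.03236 × 1 = 0.03236 min

Final: 0.03236 min


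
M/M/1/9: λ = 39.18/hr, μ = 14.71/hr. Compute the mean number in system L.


ρ = 39.18/14.71 = 2.6635
L = ρ[1 − (K+1)ρ^K + Kρ^(K+1)] / [(1−ρ)(1−ρ^(K+1))]
Numerator: 2.6635·(1 − 10·6746.302804 + 9·17968.738537) = 251051.959490
Denominator: (-1.6635)·(-17967.738537) = 29889.229232
L = 251051.959490/29889.229232 = 8.3994

Final: 8.3994


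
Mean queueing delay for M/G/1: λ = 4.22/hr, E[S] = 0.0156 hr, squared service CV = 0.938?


ρ = λ·E[S] = 4.22·0.0156 = 0.06583
E[S²] = E[S]²(1+C_s²) = 0.0156²·(1+0.938) = 0.0004716
Wq = λ·E[S²]/(2(1−ρ)) = 4.22·0.0004716/(2·0.9342) = 0.001065 hr

Final: 0.001065 hr


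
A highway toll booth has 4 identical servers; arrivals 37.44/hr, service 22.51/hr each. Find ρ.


ρ = λ/(cμ) = 37.44/(4·22.51) = 37.44/90.04 = 0.4158

Final: 0.4158


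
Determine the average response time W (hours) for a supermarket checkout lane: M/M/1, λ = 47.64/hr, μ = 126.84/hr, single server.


W = 1/(μ−λ) = 1/(126.84 − 47.64) = 1/79.20 = 0.01263 hr

Final: 0.01263 hr


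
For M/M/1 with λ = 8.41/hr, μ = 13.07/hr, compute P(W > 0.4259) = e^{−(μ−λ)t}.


W ~ Exponential(μ−λ) for M/M/1.
μ − λ = 13.07 − 8.41 = 4.6600
P(W > t) = e^{−(μ−λ)t} = e^{−1.9847} = 0.137423

Final: 0.137423


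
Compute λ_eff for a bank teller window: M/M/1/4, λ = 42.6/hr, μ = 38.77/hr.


ρ = 1.0988; P_K = (1−ρ)ρ^4/(1−ρ^5) = 0.239337
λ_eff = λ(1 − P_K) = 42.6·(1 − 0.239337) = 42.6·0.760663 = 32.4042 /hr

Final: 32.4042 /hr


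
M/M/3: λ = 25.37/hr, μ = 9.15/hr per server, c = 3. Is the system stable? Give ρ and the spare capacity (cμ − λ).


Total capacity cμ = 3·9.15 = 27.45/hr
ρ = λ/(cμ) = 25.37/27.45 = 0.9242
Stable ⇔ ρ < 1: YES
Spare capacity = cμ − λ = 27.45 − 25.37 = 2.08/hr

Final: ρ = 0.9242; stable; margin = 2.08/hr


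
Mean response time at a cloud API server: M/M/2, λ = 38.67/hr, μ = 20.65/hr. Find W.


a = 1.8726; ρ = 0.9363; P₀ = 0.032887
Lq = P₀·a^c·ρ/(c!(1−ρ)²) = 13.31434
Wq = Lq/λ = 13.31434/38.67 = 0.34431 hr
W = Wq + 1/μ = 0.34431 + 0.04843 = 0.39273 hr

Final: 0.39273 hr


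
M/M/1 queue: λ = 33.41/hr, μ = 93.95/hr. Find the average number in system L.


ρ = λ/μ = 33.41/93.95 = 0.3556
L = ρ/(1−ρ) = 0.3556/(1 − 0.3556) = 0.3556/0.6444 = 0.5519

Final: 0.5519


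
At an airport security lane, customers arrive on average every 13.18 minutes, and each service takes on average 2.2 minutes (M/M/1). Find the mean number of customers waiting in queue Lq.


λ = 60/13.18 = 4.5524 /hr
μ = 60/2.2 = 27.2727 /hr
ρ = λ/μ = 4.5524/27.2727 = 0.1669
Lq = ρ²/(1−ρ) = 0.02786/0.8331 = 0.03344

Final: 0.03344


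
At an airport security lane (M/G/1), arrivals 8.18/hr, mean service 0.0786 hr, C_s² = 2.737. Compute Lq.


ρ = λ·E[S] = 8.18·0.0786 = 0.6429
Lq = ρ²(1+C_s²)/(2(1−ρ)) = 0.4134·(1+2.737)/(2·0.3571)
= 0.4134·3.7370/0.7141 = 2.16328

Final: 2.16328


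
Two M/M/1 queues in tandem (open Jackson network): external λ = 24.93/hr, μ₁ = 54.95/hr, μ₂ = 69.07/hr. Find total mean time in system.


Each node sees arrival rate λ = 24.93/hr (tandem ⇒ throughput preserved).
W₁ = 1/(μ₁−λ) = 1/(54.95−24.93) = 0.03331 hr
W₂ = 1/(μ₂−λ) = 1/(69.07−24.93) = 0.02266 hr
W_total = W₁ + W₂ = 0.03331 + 0.02266 = 0.05597 hr

Final: 0.05597 hr


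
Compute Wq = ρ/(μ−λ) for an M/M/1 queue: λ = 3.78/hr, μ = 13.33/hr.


ρ = 3.78/13.33 = 0.2836
Wq = ρ/(μ−λ) = 0.2836/(13.33 − 3.78) = 0.2836/9.55 = 0.02969 hr

Final: 0.02969 hr


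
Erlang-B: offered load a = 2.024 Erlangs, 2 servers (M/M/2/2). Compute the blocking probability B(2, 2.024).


B(c,a) = (a^c/c!) / Σ_{k=0}^{c} a^k/k!
a^2/2! = 2.048288
Σ terms (k=0..2): 1.00000 + 2.02400 + 2.04829 = 5.072288
B = 2.048288/5.072288 = 0.403819

Final: 0.403819


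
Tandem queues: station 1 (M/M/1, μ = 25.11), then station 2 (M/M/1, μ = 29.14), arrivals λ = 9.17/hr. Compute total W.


Each node sees arrival rate λ = 9.17/hr (tandem ⇒ throughput preserved).
W₁ = 1/(μ₁−λ) = 1/(25.11−9.17) = 0.06274 hr
W₂ = 1/(μ₂−λ) = 1/(29.14−9.17) = 0.05008 hr
W_total = W₁ + W₂ = 0.06274 + 0.05008 = 0.11281 hr

Final: 0.11281 hr


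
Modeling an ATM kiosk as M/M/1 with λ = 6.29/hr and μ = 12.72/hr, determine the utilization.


ρ = λ/μ = 6.29/12.72 = 0.4945

Final: 0.4945


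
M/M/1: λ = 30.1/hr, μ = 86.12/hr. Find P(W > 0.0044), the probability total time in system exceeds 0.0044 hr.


W ~ Exponential(μ−λ) for M/M/1.
μ − λ = 86.12 − 30.1 = 56.0200
P(W > t) = e^{−(μ−λ)t} = e^{−0.2465} = 0.781541

Final: 0.781541


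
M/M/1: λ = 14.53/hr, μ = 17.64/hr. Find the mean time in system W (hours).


W = 1/(μ−λ) = 1/(17.64 − 14.53) = 1/3.11 = 0.3215 hr

Final: 0.3215 hr


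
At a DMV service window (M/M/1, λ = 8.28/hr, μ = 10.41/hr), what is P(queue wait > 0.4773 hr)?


ρ = 8.28/10.41 = 0.7954
P(Wq > t) = ρ·e^{−(μ−λ)t} = 0.7954·e^{−1.0166}
= 0.7954·0.361805 = 0.287776

Final: 0.287776


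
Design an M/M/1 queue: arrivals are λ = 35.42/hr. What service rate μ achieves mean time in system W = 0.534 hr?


W = 1/(μ−λ) ⇒ μ − λ = 1/W = 1/0.534 = 1.8727
μ = λ + 1/W = 35.42 + 1.8727 = 37.2927 per hr

Final: 37.2927 /hr


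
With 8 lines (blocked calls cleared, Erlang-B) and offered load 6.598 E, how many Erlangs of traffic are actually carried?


B(8,6.598) = 0.155711 (Erlang-B)
Carried load = a(1 − B) = 6.598·(1 − 0.155711) = 6.598·0.844289 = 5.5706 E

Final: 5.5706 Erlangs


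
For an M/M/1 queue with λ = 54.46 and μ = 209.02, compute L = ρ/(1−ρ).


ρ = λ/μ = 54.46/209.02 = 0.2605
L = ρ/(1−ρ) = 0.2605/(1 − 0.2605) = 0.2605/0.7395 = 0.3524

Final: 0.3524


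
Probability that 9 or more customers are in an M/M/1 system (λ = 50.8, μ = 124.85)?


ρ = 50.8/124.85 = 0.4069
P(N ≥ n) = ρ^n = 0.4069^9 = 0.0003057

Final: 0.0003057


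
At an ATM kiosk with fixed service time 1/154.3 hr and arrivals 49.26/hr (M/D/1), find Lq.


ρ = 49.26/154.3 = 0.3192
M/D/1: Lq = ρ²/(2(1−ρ)) = 0.1019/(2·0.6808) = 0.07486

Final: 0.07486


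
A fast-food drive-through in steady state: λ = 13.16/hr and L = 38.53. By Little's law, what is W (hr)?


W = L/λ = 38.53/13.16 = 2.9278 hr

Final: 2.9278 hr


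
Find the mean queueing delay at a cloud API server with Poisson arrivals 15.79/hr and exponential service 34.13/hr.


ρ = 15.79/34.13 = 0.4626
Wq = ρ/(μ−λ) = 0.4626/(34.13 − 15.79) = 0.4626/18.34 = 0.02523 hr

Final: 0.02523 hr


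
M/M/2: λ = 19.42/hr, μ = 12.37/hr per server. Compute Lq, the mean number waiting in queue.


a = λ/μ = 1.5699; ρ = a/2 = 0.7850
P₀ = 0.120471
Lq = P₀·a^c·ρ / (c!·(1−ρ)²) = 0.120471·2.46467·0.7850/(2·0.04624)
= 2.52021

Final: 2.52021


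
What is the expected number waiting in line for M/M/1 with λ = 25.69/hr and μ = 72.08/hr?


ρ = 25.69/72.08 = 0.3564
Lq = ρ²/(1−ρ) = 0.1270/0.6436 = 0.1974

Final: 0.1974


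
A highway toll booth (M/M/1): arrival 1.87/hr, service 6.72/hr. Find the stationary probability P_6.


ρ = 1.87/6.72 = 0.2783
P_n = (1−ρ)·ρ^n = (1 − 0.2783)·0.2783^6 = 0.7217·0.0004643 = 0.0003351

Final: 0.0003351


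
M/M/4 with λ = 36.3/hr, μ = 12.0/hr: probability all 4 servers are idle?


a = λ/μ = 36.3/12.0 = 3.0250; ρ = a/c = 0.7562
Σ_{k=0}^{3} a^k/k! (terms k=0..3) = 1.00000 + 3.02500 + 4.57531 + 4.61344 = 13.21375
Tail: a^4/(4!(1−ρ)) = 83.73394/(24·0.2438) = 14.31349
P₀ = 1/(13.21375 + 14.31349) = 1/27.52725 = 0.036328

Final: 0.036328


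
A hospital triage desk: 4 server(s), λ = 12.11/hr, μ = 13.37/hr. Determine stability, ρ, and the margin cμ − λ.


Total capacity cμ = 4·13.37 = 53.48/hr
ρ = λ/(cμ) = 12.11/53.48 = 0.2264
Stable ⇔ ρ < 1: YES
Spare capacity = cμ − λ = 53.48 − 12.11 = 41.37/hr

Final: ρ = 0.2264; stable; margin = 41.37/hr


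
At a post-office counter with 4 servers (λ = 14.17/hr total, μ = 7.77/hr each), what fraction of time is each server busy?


ρ = λ/(cμ) = 14.17/(4·7.77) = 14.17/31.08 = 0.4559

Final: 0.4559


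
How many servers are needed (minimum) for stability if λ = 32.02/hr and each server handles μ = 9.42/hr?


Stability requires cμ > λ ⇔ c > λ/μ.
λ/μ = 32.02/9.42 = 3.3992
Minimum integer c = ⌊3.3992⌋ + 1 = 4
Check: 4·9.42 = 37.68 > 32.02, while 3·9.42 = 28.26 ≤ 32.02

Final: 4 servers


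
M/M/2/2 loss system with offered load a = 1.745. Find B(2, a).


B(c,a) = (a^c/c!) / Σ_{k=0}^{c} a^k/k!
a^2/2! = 1.522513
Σ terms (k=0..2): 1.00000 + 1.74500 + 1.52251 = 4.267513
B = 1.522513/4.267513 = 0.356768

Final: 0.356768


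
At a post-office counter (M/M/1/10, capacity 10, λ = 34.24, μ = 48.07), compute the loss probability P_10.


ρ = λ/μ = 34.24/48.07 = 0.7123
P_K = (1−ρ)ρ^K/(1−ρ^(K+1)) = (0.2877·0.033620)/(1 − 0.023947)
= 0.009673/0.976053 = 0.009910

Final: 0.009910


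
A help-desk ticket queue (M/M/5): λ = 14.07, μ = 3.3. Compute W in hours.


a = 4.2636; ρ = 0.8527; P₀ = 0.008281
Lq = P₀·a^c·ρ/(c!(1−ρ)²) = 3.82245
Wq = Lq/λ = 3.82245/14.07 = 0.27167 hr
W = Wq + 1/μ = 0.27167 + 0.30303 = 0.57470 hr

Final: 0.57470 hr


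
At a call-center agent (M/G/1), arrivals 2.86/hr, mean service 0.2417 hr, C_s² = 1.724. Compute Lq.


ρ = λ·E[S] = 2.86·0.2417 = 0.6913
Lq = ρ²(1+C_s²)/(2(1−ρ)) = 0.4778·(1+1.724)/(2·0.3087)
= 0.4778·2.7240/0.6175 = 2.10801

Final: 2.10801


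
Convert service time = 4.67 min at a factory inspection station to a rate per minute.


μ = 1/(service time) in consistent units.
1 minute = 1 min, so μ = 1/4.67 = 0.2141 per minute

Final: 0.2141 /min


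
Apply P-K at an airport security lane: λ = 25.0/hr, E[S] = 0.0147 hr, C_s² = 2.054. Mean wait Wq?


ρ = λ·E[S] = 25.0·0.0147 = 0.3675
E[S²] = E[S]²(1+C_s²) = 0.0147²·(1+2.054) = 0.0006599
Wq = λ·E[S²]/(2(1−ρ)) = 25.0·0.0006599/(2·0.6325) = 0.01304 hr

Final: 0.01304 hr


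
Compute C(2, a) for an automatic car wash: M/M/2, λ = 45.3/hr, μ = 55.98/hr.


a = λ/μ = 0.8092; ρ = a/2 = 0.4046
P₀ = 0.423884 (from M/M/c formula)
C(c,a) = [a^c/(c!(1−ρ))]·P₀ = [0.65483/(2·0.5954)]·0.423884
= 0.54992·0.423884 = 0.233102

Final: 0.233102


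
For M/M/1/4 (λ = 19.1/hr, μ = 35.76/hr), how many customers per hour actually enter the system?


ρ = 0.5341; P_K = (1−ρ)ρ^4/(1−ρ^5) = 0.039639
λ_eff = λ(1 − P_K) = 19.1·(1 − 0.039639) = 19.1·0.960361 = 18.3429 /hr

Final: 18.3429 /hr


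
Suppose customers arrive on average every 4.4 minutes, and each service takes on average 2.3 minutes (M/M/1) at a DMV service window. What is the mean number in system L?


λ = 60/4.4 = 13.6364 /hr
μ = 60/2.3 = 26.0870 /hr
ρ = λ/μ = 13.6364/26.0870 = 0.5227
L = ρ/(1−ρ) = 0.5227/0.4773 = 1.0952

Final: 1.0952


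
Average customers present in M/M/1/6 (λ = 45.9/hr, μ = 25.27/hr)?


ρ = 45.9/25.27 = 1.8164
L = ρ[1 − (K+1)ρ^K + Kρ^(K+1)] / [(1−ρ)(1−ρ^(K+1))]
Numerator: 1.8164·(1 − 7·35.912419 + 6·65.230710) = 256.105154
Denominator: (-0.8164)·(-64.230710) = 52.436864
L = 256.105154/52.436864 = 4.8841

Final: 4.8841


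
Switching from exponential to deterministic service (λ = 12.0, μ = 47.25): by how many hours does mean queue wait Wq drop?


ρ = 12.0/47.25 = 0.2540
Wq(M/M/1) = ρ/(μ−λ) = 0.2540/35.25 = 0.007205 hr
Wq(M/D/1) = ρ/(2(μ−λ)) = 0.003602 hr
Savings = 0.007205 − 0.003602 = 0.003602 hr

Final: 0.003602 hr


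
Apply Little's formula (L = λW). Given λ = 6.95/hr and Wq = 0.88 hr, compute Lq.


Lq = λWq = 6.95·0.88 = 6.1160

Final: 6.1160


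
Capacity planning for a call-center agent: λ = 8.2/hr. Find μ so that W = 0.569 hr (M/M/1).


W = 1/(μ−λ) ⇒ μ − λ = 1/W = 1/0.569 = 1.7575
μ = λ + 1/W = 8.2 + 1.7575 = 9.9575 per hr

Final: 9.9575 /hr


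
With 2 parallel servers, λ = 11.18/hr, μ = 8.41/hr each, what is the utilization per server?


ρ = λ/(cμ) = 11.18/(2·8.41) = 11.18/16.82 = 0.6647

Final: 0.6647


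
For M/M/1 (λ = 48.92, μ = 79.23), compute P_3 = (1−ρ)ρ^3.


ρ = 48.92/79.23 = 0.6174
P_n = (1−ρ)·ρ^n = (1 − 0.6174)·0.6174^3 = 0.3826·0.235391 = 0.090051

Final: 0.090051


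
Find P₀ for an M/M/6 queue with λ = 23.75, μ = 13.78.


a = λ/μ = 23.75/13.78 = 1.7235; ρ = a/c = 0.2873
Σ_{k=0}^{5} a^k/k! (terms k=0..5) = 1.00000 + 1.72351 + 1.48525 + 0.85328 + 0.36766 + 0.12673 = 5.55643
Tail: a^6/(6!(1−ρ)) = 26.21117/(720·0.7127) = 0.05108
P₀ = 1/(5.55643 + 0.05108) = 1/5.60751 = 0.178332

Final: 0.178332


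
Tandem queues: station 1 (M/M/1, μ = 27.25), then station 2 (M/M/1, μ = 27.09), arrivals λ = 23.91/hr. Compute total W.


Each node sees arrival rate λ = 23.91/hr (tandem ⇒ throughput preserved).
W₁ = 1/(μ₁−λ) = 1/(27.25−23.91) = 0.29940 hr
W₂ = 1/(μ₂−λ) = 1/(27.09−23.91) = 0.31447 hr
W_total = W₁ + W₂ = 0.29940 + 0.31447 = 0.61387 hr

Final: 0.61387 hr


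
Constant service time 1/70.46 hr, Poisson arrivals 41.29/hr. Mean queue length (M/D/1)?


ρ = 41.29/70.46 = 0.5860
M/D/1: Lq = ρ²/(2(1−ρ)) = 0.3434/(2·0.4140) = 0.41474

Final: 0.41474


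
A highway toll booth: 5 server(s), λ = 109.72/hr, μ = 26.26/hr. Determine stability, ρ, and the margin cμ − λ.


Total capacity cμ = 5·26.26 = 131.30/hr
ρ = λ/(cμ) = 109.72/131.30 = 0.8356
Stable ⇔ ρ < 1: YES
Spare capacity = cμ − λ = 131.30 − 109.72 = 21.58/hr

Final: ρ = 0.8356; stable; margin = 21.58/hr


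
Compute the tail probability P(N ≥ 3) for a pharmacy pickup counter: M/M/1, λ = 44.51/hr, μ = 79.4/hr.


ρ = 44.51/79.4 = 0.5606
P(N ≥ n) = ρ^n = 0.5606^3 = 0.176162

Final: 0.176162


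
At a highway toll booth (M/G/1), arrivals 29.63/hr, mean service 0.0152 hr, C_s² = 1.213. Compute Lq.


ρ = λ·E[S] = 29.63·0.0152 = 0.4504
Lq = ρ²(1+C_s²)/(2(1−ρ)) = 0.2028·(1+1.213)/(2·0.5496)
= 0.2028·2.2130/1.0992 = 0.40835

Final: 0.40835


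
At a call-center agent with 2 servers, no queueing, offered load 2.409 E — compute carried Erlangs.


B(2,2.409) = 0.459801 (Erlang-B)
Carried load = a(1 − B) = 2.409·(1 − 0.459801) = 2.409·0.540199 = 1.3013 E

Final: 1.3013 Erlangs


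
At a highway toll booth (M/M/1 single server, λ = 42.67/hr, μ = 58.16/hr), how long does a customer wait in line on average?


ρ = 42.67/58.16 = 0.7337
Wq = ρ/(μ−λ) = 0.7337/(58.16 − 42.67) = 0.7337/15.49 = 0.04736 hr

Final: 0.04736 hr


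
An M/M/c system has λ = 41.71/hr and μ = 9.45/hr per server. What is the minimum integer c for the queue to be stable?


Stability requires cμ > λ ⇔ c > λ/μ.
λ/μ = 41.71/9.45 = 4.4138
Minimum integer c = ⌊4.4138⌋ + 1 = 5
Check: 5·9.45 = 47.25 > 41.71, while 4·9.45 = 37.80 ≤ 41.71

Final: 5 servers


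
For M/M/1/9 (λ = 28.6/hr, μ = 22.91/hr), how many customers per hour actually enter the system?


ρ = 1.2484; P_K = (1−ρ)ρ^9/(1−ρ^10) = 0.223237
λ_eff = λ(1 − P_K) = 28.6·(1 − 0.223237) = 28.6·0.776763 = 22.2154 /hr

Final: 22.2154 /hr


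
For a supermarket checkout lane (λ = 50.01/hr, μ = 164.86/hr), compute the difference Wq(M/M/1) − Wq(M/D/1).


ρ = 50.01/164.86 = 0.3033
Wq(M/M/1) = ρ/(μ−λ) = 0.3033/114.85 = 0.002641 hr
Wq(M/D/1) = ρ/(2(μ−λ)) = 0.001321 hr
Savings = 0.002641 − 0.001321 = 0.001321 hr

Final: 0.001321 hr


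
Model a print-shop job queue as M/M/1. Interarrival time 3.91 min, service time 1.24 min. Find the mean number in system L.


λ = 60/3.91 = 15.3453 /hr
μ = 60/1.24 = 48.3871 /hr
ρ = λ/μ = 15.3453/48.3871 = 0.3171
L = ρ/(1−ρ) = 0.3171/0.6829 = 0.4644

Final: 0.4644


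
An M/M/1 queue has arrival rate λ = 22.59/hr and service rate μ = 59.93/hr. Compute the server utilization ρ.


ρ = λ/μ = 22.59/59.93 = 0.3769

Final: 0.3769


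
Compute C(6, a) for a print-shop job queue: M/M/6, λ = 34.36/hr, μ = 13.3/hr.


a = λ/μ = 2.5835; ρ = a/6 = 0.4306
P₀ = 0.074993 (from M/M/c formula)
C(c,a) = [a^c/(c!(1−ρ))]·P₀ = [297.30970/(720·0.5694)]·0.074993
= 0.72517·0.074993 = 0.054383

Final: 0.054383


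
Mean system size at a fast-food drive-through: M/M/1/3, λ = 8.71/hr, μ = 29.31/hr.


ρ = 8.71/29.31 = 0.2972
L = ρ[1 − (K+1)ρ^K + Kρ^(K+1)] / [(1−ρ)(1−ρ^(K+1))]
Numerator: 0.2972·(1 − 4·0.026243 + 3·0.007798) = 0.272927
Denominator: (0.7028)·(0.992202) = 0.697351
L = 0.272927/0.697351 = 0.3914

Final: 0.3914


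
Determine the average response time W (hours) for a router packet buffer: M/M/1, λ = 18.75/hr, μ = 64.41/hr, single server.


W = 1/(μ−λ) = 1/(64.41 − 18.75) = 1/45.66 = 0.02190 hr

Final: 0.02190 hr


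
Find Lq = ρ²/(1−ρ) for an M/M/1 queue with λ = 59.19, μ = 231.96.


ρ = 59.19/231.96 = 0.2552
Lq = ρ²/(1−ρ) = 0.06511/0.7448 = 0.08742

Final: 0.08742


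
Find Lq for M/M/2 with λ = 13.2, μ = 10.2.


a = λ/μ = 1.2941; ρ = a/2 = 0.6471
P₀ = 0.214286
Lq = P₀·a^c·ρ / (c!·(1−ρ)²) = 0.214286·1.67474·0.6471/(2·0.12457)
= 0.93207

Final: 0.93207


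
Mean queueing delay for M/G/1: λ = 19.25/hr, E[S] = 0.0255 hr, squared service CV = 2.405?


ρ = λ·E[S] = 19.25·0.0255 = 0.4909
E[S²] = E[S]²(1+C_s²) = 0.0255²·(1+2.405) = 0.002214
Wq = λ·E[S²]/(2(1−ρ)) = 19.25·0.002214/(2·0.5091) = 0.04186 hr

Final: 0.04186 hr


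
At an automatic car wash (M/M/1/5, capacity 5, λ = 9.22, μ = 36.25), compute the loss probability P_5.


ρ = λ/μ = 9.22/36.25 = 0.2543
P_K = (1−ρ)ρ^K/(1−ρ^(K+1)) = (0.7457·0.001064)/(1 − 0.0002707)
= 0.0007937/0.999729 = 0.0007939

Final: 0.0007939


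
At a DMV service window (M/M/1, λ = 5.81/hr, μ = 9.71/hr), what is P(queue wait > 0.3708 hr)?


ρ = 5.81/9.71 = 0.5984
P(Wq > t) = ρ·e^{−(μ−λ)t} = 0.5984·e^{−1.4461}
= 0.5984·0.235482 = 0.140901

Final: 0.140901


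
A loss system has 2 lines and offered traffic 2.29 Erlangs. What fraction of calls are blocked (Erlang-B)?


B(c,a) = (a^c/c!) / Σ_{k=0}^{c} a^k/k!
a^2/2! = 2.622050
Σ terms (k=0..2): 1.00000 + 2.29000 + 2.62205 = 5.912050
B = 2.622050/5.912050 = 0.443509

Final: 0.443509


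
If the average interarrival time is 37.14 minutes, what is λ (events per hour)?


λ = 1/(interarrival time) in consistent units.
1 hour = 60 min, so λ = 60/37.14 = 1.6155 per hour

Final: 1.6155 /hr


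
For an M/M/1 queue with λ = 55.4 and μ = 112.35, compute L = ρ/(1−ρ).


ρ = λ/μ = 55.4/112.35 = 0.4931
L = ρ/(1−ρ) = 0.4931/(1 − 0.4931) = 0.4931/0.5069 = 0.9728

Final: 0.9728


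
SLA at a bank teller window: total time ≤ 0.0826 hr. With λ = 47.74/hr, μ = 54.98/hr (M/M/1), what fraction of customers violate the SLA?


W ~ Exponential(μ−λ) for M/M/1.
μ − λ = 54.98 − 47.74 = 7.2400
P(W > t) = e^{−(μ−λ)t} = e^{−0.5980} = 0.549897

Final: 0.549897


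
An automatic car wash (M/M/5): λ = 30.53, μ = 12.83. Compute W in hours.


a = 2.3796; ρ = 0.4759; P₀ = 0.090863
Lq = P₀·a^c·ρ/(c!(1−ρ)²) = 0.10010
Wq = Lq/λ = 0.10010/30.53 = 0.003279 hr
W = Wq + 1/μ = 0.003279 + 0.07794 = 0.08122 hr

Final: 0.08122 hr


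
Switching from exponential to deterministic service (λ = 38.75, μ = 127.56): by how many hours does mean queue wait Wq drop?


ρ = 38.75/127.56 = 0.3038
Wq(M/M/1) = ρ/(μ−λ) = 0.3038/88.81 = 0.003421 hr
Wq(M/D/1) = ρ/(2(μ−λ)) = 0.001710 hr
Savings = 0.003421 − 0.001710 = 0.001710 hr

Final: 0.001710 hr


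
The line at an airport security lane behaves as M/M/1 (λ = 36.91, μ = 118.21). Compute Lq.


ρ = 36.91/118.21 = 0.3122
Lq = ρ²/(1−ρ) = 0.09749/0.6878 = 0.1418

Final: 0.1418


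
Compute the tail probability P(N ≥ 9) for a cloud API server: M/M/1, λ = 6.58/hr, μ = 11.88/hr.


ρ = 6.58/11.88 = 0.5539
P(N ≥ n) = ρ^n = 0.5539^9 = 0.004906

Final: 0.004906


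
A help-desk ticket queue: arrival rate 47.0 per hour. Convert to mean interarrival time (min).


Mean interarrival time = 1/λ = 1/47.0 hour = 0.02128 hour
In minutes: 0.02128 × 60 = 1.2766 min

Final: 1.2766 min


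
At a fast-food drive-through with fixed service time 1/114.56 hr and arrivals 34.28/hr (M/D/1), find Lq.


ρ = 34.28/114.56 = 0.2992
M/D/1: Lq = ρ²/(2(1−ρ)) = 0.08954/(2·0.7008) = 0.06389

Final: 0.06389


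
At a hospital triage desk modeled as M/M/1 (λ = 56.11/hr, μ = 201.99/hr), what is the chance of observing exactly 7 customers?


ρ = 56.11/201.99 = 0.2778
P_n = (1−ρ)·ρ^n = (1 − 0.2778)·0.2778^7 = 0.7222·0.0001276 = 0.00009218

Final: 0.00009218


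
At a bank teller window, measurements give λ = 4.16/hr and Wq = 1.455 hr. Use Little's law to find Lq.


Lq = λWq = 4.16·1.455 = 6.0528

Final: 6.0528


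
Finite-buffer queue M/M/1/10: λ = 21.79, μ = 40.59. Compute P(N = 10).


ρ = λ/μ = 21.79/40.59 = 0.5368
P_K = (1−ρ)ρ^K/(1−ρ^(K+1)) = (0.4632·0.001988)/(1 − 0.001067)
= 0.0009207/0.998933 = 0.0009217

Final: 0.0009217


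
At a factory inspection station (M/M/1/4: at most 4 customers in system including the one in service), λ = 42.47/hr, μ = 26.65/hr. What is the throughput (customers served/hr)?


ρ = 1.5936; P_K = (1−ρ)ρ^4/(1−ρ^5) = 0.412645
λ_eff = λ(1 − P_K) = 42.47·(1 − 0.412645) = 42.47·0.587355 = 24.9450 /hr

Final: 24.9450 /hr


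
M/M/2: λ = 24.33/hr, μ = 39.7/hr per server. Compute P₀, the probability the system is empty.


a = λ/μ = 24.33/39.7 = 0.6128; ρ = a/c = 0.3064
Σ_{k=0}^{1} a^k/k! (terms k=0..1) = 1.00000 + 0.61285 = 1.61285
Tail: a^2/(2!(1−ρ)) = 0.37558/(2·0.6936) = 0.27076
P₀ = 1/(1.61285 + 0.27076) = 1/1.88360 = 0.530898

Final: 0.530898


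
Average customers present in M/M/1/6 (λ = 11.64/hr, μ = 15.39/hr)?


ρ = 11.64/15.39 = 0.7563
L = ρ[1 − (K+1)ρ^K + Kρ^(K+1)] / [(1−ρ)(1−ρ^(K+1))]
Numerator: 0.7563·(1 − 7·0.187192 + 6·0.141580) = 0.407768
Denominator: (0.2437)·(0.858420) = 0.209167
L = 0.407768/0.209167 = 1.9495

Final: 1.9495


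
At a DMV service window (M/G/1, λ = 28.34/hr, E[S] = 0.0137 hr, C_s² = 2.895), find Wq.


ρ = λ·E[S] = 28.34·0.0137 = 0.3883
E[S²] = E[S]²(1+C_s²) = 0.0137²·(1+2.895) = 0.0007311
Wq = λ·E[S²]/(2(1−ρ)) = 28.34·0.0007311/(2·0.6117) = 0.01693 hr

Final: 0.01693 hr


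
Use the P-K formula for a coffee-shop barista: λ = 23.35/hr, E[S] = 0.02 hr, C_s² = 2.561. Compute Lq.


ρ = λ·E[S] = 23.35·0.02 = 0.4670
Lq = ρ²(1+C_s²)/(2(1−ρ)) = 0.2181·(1+2.561)/(2·0.5330)
= 0.2181·3.5610/1.0660 = 0.72853

Final: 0.72853


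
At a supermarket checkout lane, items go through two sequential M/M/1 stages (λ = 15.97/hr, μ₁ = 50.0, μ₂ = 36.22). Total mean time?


Each node sees arrival rate λ = 15.97/hr (tandem ⇒ throughput preserved).
W₁ = 1/(μ₁−λ) = 1/(50.0−15.97) = 0.02939 hr
W₂ = 1/(μ₂−λ) = 1/(36.22−15.97) = 0.04938 hr
W_total = W₁ + W₂ = 0.02939 + 0.04938 = 0.07877 hr

Final: 0.07877 hr


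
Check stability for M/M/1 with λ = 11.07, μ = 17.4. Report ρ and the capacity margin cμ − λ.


Total capacity cμ = 1·17.4 = 17.40/hr
ρ = λ/(cμ) = 11.07/17.40 = 0.6362
Stable ⇔ ρ < 1: YES
Spare capacity = cμ − λ = 17.40 − 11.07 = 6.33/hr

Final: ρ = 0.6362; stable; margin = 6.33/hr


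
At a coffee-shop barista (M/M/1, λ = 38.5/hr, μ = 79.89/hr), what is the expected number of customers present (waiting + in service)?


ρ = λ/μ = 38.5/79.89 = 0.4819
L = ρ/(1−ρ) = 0.4819/(1 − 0.4819) = 0.4819/0.5181 = 0.9302

Final: 0.9302


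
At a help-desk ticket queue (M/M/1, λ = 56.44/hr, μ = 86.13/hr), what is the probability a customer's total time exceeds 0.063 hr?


W ~ Exponential(μ−λ) for M/M/1.
μ − λ = 86.13 − 56.44 = 29.6900
P(W > t) = e^{−(μ−λ)t} = e^{−1.8705} = 0.154051

Final: 0.154051


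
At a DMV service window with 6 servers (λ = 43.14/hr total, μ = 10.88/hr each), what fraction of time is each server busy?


ρ = λ/(cμ) = 43.14/(6·10.88) = 43.14/65.28 = 0.6608

Final: 0.6608


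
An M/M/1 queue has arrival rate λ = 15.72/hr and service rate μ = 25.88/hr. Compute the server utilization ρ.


ρ = λ/μ = 15.72/25.88 = 0.6074

Final: 0.6074


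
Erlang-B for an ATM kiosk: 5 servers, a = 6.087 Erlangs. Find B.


B(c,a) = (a^c/c!) / Σ_{k=0}^{c} a^k/k!
a^5/5! = 69.636232
Σ terms (k=0..5): 1.00000 + 6.08700 + 18.52578 + 37.58882 + 57.20078 + 69.63623 = 190.038615
B = 69.636232/190.038615 = 0.366432

Final: 0.366432


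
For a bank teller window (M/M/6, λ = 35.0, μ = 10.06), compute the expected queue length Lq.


a = λ/μ = 3.4791; ρ = a/6 = 0.5799
P₀ = 0.029616
Lq = P₀·a^c·ρ / (c!·(1−ρ)²) = 0.029616·1773.45585·0.5799/(720·0.17652)
= 0.23963

Final: 0.23963


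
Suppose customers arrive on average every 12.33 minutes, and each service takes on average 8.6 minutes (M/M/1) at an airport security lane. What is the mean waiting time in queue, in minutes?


λ = 60/12.33 = 4.8662 /hr
μ = 60/8.6 = 6.9767 /hr
ρ = λ/μ = 4.8662/6.9767 = 0.6975
Wq = ρ/(μ−λ) = 0.6975/(6.9767−4.8662) = 0.33047 hr
In minutes: 0.33047·60 = 19.828 min

Final: 19.828 min


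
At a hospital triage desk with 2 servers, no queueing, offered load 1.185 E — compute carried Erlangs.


B(2,1.185) = 0.243188 (Erlang-B)
Carried load = a(1 − B) = 1.185·(1 − 0.243188) = 1.185·0.756812 = 0.8968 E

Final: 0.8968 Erlangs


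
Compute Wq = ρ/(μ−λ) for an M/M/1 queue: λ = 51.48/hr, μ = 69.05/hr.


ρ = 51.48/69.05 = 0.7455
Wq = ρ/(μ−λ) = 0.7455/(69.05 − 51.48) = 0.7455/17.57 = 0.04243 hr

Final: 0.04243 hr


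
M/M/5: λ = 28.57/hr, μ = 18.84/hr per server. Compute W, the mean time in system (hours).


a = 1.5165; ρ = 0.3033; P₀ = 0.219118
Lq = P₀·a^c·ρ/(c!(1−ρ)²) = 0.009150
Wq = Lq/λ = 0.009150/28.57 = 0.0003203 hr
W = Wq + 1/μ = 0.0003203 + 0.05308 = 0.05340 hr

Final: 0.05340 hr


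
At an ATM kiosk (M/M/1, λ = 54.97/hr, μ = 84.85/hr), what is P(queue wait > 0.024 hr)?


ρ = 54.97/84.85 = 0.6478
P(Wq > t) = ρ·e^{−(μ−λ)t} = 0.6478·e^{−0.7171}
= 0.6478·0.488156 = 0.316252

Final: 0.316252


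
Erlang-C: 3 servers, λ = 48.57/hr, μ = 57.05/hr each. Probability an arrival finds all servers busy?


a = λ/μ = 0.8514; ρ = a/3 = 0.2838
P₀ = 0.424203 (from M/M/c formula)
C(c,a) = [a^c/(c!(1−ρ))]·P₀ = [0.61707/(6·0.7162)]·0.424203
= 0.14360·0.424203 = 0.060914

Final: 0.060914


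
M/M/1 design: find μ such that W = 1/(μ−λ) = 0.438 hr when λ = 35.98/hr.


W = 1/(μ−λ) ⇒ μ − λ = 1/W = 1/0.438 = 2.2831
μ = λ + 1/W = 35.98 + 2.2831 = 38.2631 per hr

Final: 38.2631 /hr


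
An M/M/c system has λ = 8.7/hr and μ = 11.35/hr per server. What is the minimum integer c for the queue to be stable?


Stability requires cμ > λ ⇔ c > λ/μ.
λ/μ = 8.7/11.35 = 0.7665
Minimum integer c = ⌊0.7665⌋ + 1 = 1
Check: 1·11.35 = 11.35 > 8.7, while 0·11.35 = 0.00 ≤ 8.7

Final: 1 servers


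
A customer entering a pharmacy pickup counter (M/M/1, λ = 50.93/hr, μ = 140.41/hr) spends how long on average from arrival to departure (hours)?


W = 1/(μ−λ) = 1/(140.41 − 50.93) = 1/89.48 = 0.01118 hr

Final: 0.01118 hr


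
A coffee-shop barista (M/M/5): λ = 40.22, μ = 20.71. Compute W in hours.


a = 1.9421; ρ = 0.3884; P₀ = 0.142496
Lq = P₀·a^c·ρ/(c!(1−ρ)²) = 0.03406
Wq = Lq/λ = 0.03406/40.22 = 0.0008470 hr
W = Wq + 1/μ = 0.0008470 + 0.04829 = 0.04913 hr

Final: 0.04913 hr


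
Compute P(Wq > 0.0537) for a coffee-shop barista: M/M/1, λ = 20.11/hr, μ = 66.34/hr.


ρ = 20.11/66.34 = 0.3031
P(Wq > t) = ρ·e^{−(μ−λ)t} = 0.3031·e^{−2.4826}
= 0.3031·0.083530 = 0.025321

Final: 0.025321


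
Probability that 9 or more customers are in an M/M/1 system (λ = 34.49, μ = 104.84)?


ρ = 34.49/104.84 = 0.3290
P(N ≥ n) = ρ^n = 0.3290^9 = 0.00004513

Final: 0.00004513


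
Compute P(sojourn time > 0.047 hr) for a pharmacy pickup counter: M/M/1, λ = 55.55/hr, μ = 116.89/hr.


W ~ Exponential(μ−λ) for M/M/1.
μ − λ = 116.89 − 55.55 = 61.3400
P(W > t) = e^{−(μ−λ)t} = e^{−2.8830} = 0.055968

Final: 0.055968


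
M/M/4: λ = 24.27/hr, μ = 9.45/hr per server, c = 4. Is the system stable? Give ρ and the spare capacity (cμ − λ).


Total capacity cμ = 4·9.45 = 37.80/hr
ρ = λ/(cμ) = 24.27/37.80 = 0.6421
Stable ⇔ ρ < 1: YES
Spare capacity = cμ − λ = 37.80 − 24.27 = 13.53/hr

Final: ρ = 0.6421; stable; margin = 13.53/hr


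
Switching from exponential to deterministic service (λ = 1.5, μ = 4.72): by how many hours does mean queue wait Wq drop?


ρ = 1.5/4.72 = 0.3178
Wq(M/M/1) = ρ/(μ−λ) = 0.3178/3.22 = 0.09869 hr
Wq(M/D/1) = ρ/(2(μ−λ)) = 0.04935 hr
Savings = 0.09869 − 0.04935 = 0.04935 hr

Final: 0.04935 hr


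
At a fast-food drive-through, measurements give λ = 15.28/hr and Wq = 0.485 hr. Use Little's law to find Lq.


Lq = λWq = 15.28·0.485 = 7.4108

Final: 7.4108
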